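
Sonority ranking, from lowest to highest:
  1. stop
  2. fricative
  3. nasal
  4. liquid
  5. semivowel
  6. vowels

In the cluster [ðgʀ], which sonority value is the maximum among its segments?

4

/ð/ — fricative, sonority 2.
/g/ — stop, sonority 1.
/ʀ/ — liquid, sonority 4.
The maximum is 4.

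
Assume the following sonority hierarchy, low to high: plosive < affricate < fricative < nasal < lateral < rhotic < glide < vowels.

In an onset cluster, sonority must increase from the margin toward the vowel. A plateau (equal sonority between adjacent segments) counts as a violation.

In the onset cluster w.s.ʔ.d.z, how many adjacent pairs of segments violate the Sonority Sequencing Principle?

3

/w/: glide = 7.
/s/: fricative = 3.
/ʔ/: plosive = 1.
/d/: plosive = 1.
/z/: fricative = 3.
/w/→/s/: 7→3 (does not rise) — violation.
/s/→/ʔ/: 3→1 (does not rise) — violation.
/ʔ/→/d/: 1→1 (plateau) — violation.
/d/→/z/: 1→3 (rises) — ok.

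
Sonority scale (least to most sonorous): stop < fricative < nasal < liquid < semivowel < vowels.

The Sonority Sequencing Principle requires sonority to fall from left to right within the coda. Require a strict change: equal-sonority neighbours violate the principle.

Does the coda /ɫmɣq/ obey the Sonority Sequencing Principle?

yes

/ɫ/ is a liquid (sonority 4).
/m/ is a nasal (sonority 3).
/ɣ/ is a fricative (sonority 2).
/q/ is a stop (sonority 1).
The profile 4-3-2-1 strictly falls, so the coda satisfies the SSP.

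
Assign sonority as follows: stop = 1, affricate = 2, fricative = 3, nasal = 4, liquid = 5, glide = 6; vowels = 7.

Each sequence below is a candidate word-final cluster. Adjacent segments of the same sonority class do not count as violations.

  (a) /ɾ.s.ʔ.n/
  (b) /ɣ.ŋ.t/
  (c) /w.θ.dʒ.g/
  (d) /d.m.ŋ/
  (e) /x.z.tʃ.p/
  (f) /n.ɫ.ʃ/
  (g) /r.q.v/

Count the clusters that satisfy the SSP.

(a) /ɾ.s.ʔ.n/: profile 5-3-1-4 — violates.
(b) /ɣ.ŋ.t/: profile 3-4-1 — violates.
(c) /w.θ.dʒ.g/: profile 6-3-2-1 — obeys.
(d) /d.m.ŋ/: profile 1-4-4 — violates.
(e) /x.z.tʃ.p/: profile 3-3-2-1 — obeys.
(f) /n.ɫ.ʃ/: profile 4-5-3 — violates.
(g) /r.q.v/: profile 5-1-3 — violates.

2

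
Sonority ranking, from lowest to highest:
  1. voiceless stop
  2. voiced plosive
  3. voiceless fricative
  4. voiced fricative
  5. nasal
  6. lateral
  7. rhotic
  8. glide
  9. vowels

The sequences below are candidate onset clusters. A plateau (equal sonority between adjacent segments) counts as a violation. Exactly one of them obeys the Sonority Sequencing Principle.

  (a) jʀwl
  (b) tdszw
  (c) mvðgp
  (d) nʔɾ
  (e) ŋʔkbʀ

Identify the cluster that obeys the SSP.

(a) sonority 8-7-8-6: ill-formed.
(b) sonority 1-2-3-4-8: well-formed.
(c) sonority 5-4-4-2-1: ill-formed.
(d) sonority 5-1-7: ill-formed.
(e) sonority 5-1-1-2-7: ill-formed.

b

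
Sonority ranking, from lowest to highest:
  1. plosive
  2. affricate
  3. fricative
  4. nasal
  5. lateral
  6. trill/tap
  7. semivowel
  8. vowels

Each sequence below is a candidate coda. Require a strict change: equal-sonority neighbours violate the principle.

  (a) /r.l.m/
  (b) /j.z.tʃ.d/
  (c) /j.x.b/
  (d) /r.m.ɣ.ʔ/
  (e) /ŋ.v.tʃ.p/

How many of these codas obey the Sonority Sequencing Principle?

(a) /r.l.m/: profile 6-5-4 — obeys.
(b) /j.z.tʃ.d/: profile 7-3-2-1 — obeys.
(c) /j.x.b/: profile 7-3-1 — obeys.
(d) /r.m.ɣ.ʔ/: profile 6-4-3-1 — obeys.
(e) /ŋ.v.tʃ.p/: profile 4-3-2-1 — obeys.

5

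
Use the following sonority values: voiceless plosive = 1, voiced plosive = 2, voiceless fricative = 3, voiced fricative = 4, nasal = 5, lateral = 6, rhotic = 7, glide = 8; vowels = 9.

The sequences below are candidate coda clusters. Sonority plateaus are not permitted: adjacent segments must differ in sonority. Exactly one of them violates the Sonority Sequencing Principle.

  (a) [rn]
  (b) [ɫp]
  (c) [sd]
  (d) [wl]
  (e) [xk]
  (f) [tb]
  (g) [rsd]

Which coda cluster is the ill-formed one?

f

(a) sonority 7-5: well-formed.
(b) sonority 6-1: well-formed.
(c) sonority 3-2: well-formed.
(d) sonority 8-6: well-formed.
(e) sonority 3-1: well-formed.
(f) sonority 1-2: ill-formed.
(g) sonority 7-3-2: well-formed.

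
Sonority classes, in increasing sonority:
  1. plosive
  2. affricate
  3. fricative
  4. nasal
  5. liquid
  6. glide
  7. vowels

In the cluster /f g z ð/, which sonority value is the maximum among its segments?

/f/ is a fricative (sonority 3).
/g/ is a plosive (sonority 1).
/z/ is a fricative (sonority 3).
/ð/ is a fricative (sonority 3).
The maximum is 3.

3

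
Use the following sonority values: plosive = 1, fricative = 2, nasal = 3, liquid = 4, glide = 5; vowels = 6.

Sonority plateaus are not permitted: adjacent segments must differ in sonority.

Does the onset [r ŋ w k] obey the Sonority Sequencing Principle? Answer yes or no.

no

/r/: liquid = 4.
/ŋ/: nasal = 3.
/w/: glide = 5.
/k/: plosive = 1.
The profile is 4-3-5-1. Between /r/ (4) and /ŋ/ (3) sonority does not rise, so the cluster violates the SSP.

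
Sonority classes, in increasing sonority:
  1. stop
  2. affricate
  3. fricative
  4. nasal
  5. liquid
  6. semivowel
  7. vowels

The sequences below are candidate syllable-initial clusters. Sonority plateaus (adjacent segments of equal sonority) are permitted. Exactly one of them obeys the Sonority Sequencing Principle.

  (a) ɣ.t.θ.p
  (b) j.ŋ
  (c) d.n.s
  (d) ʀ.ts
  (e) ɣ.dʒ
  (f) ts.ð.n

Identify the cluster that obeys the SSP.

f

(a) sonority 3-1-3-1: ill-formed.
(b) sonority 6-4: ill-formed.
(c) sonority 1-4-3: ill-formed.
(d) sonority 5-2: ill-formed.
(e) sonority 3-2: ill-formed.
(f) sonority 2-3-4: well-formed.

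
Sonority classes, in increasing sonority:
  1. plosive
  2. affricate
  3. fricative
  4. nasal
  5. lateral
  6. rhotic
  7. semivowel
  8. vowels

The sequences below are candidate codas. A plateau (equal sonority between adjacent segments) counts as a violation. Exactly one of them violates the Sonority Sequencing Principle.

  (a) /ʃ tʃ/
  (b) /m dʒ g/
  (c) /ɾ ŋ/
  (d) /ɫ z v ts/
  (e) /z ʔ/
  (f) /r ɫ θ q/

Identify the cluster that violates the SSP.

d

(a) sonority 3-2: well-formed.
(b) sonority 4-2-1: well-formed.
(c) sonority 6-4: well-formed.
(d) sonority 5-3-3-2: ill-formed.
(e) sonority 3-1: well-formed.
(f) sonority 6-5-3-1: well-formed.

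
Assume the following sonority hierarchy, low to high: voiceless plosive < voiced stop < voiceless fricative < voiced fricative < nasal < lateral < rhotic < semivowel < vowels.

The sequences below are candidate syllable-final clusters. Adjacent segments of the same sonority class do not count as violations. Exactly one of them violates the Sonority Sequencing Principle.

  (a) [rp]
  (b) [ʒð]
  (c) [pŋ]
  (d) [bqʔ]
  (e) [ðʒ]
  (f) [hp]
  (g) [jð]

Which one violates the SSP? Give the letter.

c

(a) [rp]: profile 7-1 — obeys.
(b) [ʒð]: profile 4-4 — obeys.
(c) [pŋ]: profile 1-5 — violates.
(d) [bqʔ]: profile 2-1-1 — obeys.
(e) [ðʒ]: profile 4-4 — obeys.
(f) [hp]: profile 3-1 — obeys.
(g) [jð]: profile 8-4 — obeys.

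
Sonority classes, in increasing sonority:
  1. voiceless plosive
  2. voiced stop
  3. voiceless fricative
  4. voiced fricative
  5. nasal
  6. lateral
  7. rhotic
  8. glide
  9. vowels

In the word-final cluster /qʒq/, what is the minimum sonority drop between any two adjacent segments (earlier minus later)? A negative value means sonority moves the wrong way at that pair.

-3

/q/: voiceless plosive = 1.
/ʒ/: voiced fricative = 4.
/q/: voiceless plosive = 1.
/q/→/ʒ/: change -3.
/ʒ/→/q/: change +3.
Minimum = -3.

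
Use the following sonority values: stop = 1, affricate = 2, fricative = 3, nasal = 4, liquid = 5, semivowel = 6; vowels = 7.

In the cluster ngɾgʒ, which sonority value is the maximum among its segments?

5

/n/ is a nasal (sonority 4).
/g/ is a stop (sonority 1).
/ɾ/ is a liquid (sonority 5).
/g/ is a stop (sonority 1).
/ʒ/ is a fricative (sonority 3).
The maximum is 5.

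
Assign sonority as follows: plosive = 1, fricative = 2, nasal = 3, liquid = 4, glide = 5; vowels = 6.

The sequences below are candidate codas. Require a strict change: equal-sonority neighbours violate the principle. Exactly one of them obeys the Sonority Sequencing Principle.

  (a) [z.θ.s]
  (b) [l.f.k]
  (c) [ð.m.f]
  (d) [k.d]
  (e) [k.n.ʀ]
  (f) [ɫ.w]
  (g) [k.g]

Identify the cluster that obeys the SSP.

(a) [z.θ.s]: profile 2-2-2 — violates.
(b) [l.f.k]: profile 4-2-1 — obeys.
(c) [ð.m.f]: profile 2-3-2 — violates.
(d) [k.d]: profile 1-1 — violates.
(e) [k.n.ʀ]: profile 1-3-4 — violates.
(f) [ɫ.w]: profile 4-5 — violates.
(g) [k.g]: profile 1-1 — violates.

b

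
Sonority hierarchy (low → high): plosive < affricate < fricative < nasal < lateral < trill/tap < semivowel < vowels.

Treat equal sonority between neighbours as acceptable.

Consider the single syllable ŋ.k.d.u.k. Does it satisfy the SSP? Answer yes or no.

Onset: /ŋ/ is a nasal (sonority 4), /k/ is a plosive (sonority 1), /d/ is a plosive (sonority 1); then the nucleus /u/ (sonority 8).
Onset profile 4-1-1-8 — does not rise throughout.
Coda: /k/ is a plosive (sonority 1).
Coda profile 8-1 — falls from the nucleus.

no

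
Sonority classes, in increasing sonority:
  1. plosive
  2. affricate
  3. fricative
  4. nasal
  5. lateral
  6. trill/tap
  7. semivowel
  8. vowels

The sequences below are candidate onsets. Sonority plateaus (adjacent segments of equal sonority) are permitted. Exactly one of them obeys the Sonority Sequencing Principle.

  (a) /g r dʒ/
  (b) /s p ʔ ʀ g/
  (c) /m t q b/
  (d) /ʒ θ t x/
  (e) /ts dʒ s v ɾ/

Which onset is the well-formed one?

(a) 1-6-2 → violates
(b) 3-1-1-6-1 → violates
(c) 4-1-1-1 → violates
(d) 3-3-1-3 → violates
(e) 2-2-3-3-6 → obeys

e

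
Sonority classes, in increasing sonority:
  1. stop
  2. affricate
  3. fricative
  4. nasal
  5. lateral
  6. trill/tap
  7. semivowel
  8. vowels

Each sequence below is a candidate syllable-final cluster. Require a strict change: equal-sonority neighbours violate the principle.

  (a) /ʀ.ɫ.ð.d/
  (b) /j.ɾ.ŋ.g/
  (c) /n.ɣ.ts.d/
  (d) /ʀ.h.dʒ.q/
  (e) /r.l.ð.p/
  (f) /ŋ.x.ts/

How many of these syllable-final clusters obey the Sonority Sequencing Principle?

(a) 6-5-3-1 → obeys
(b) 7-6-4-1 → obeys
(c) 4-3-2-1 → obeys
(d) 6-3-2-1 → obeys
(e) 6-5-3-1 → obeys
(f) 4-3-2 → obeys

6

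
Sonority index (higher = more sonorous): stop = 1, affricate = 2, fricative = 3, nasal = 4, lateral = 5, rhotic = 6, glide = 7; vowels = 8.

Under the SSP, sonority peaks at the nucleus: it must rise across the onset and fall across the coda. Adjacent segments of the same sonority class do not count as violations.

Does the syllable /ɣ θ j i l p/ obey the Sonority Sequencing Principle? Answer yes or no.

yes

Onset: /ɣ/ is a fricative (sonority 3), /θ/ is a fricative (sonority 3), /j/ is a glide (sonority 7); then the nucleus /i/ (sonority 8).
Onset profile 3-3-7-8 — rises to the nucleus.
Coda: /l/ is a lateral (sonority 5), /p/ is a stop (sonority 1).
Coda profile 8-5-1 — falls from the nucleus.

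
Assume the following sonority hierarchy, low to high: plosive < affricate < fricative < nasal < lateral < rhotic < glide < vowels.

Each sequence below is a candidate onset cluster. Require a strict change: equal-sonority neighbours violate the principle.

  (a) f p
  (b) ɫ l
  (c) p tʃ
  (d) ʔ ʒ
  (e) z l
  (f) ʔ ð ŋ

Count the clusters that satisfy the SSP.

4

(a) f p: profile 3-1 — violates.
(b) ɫ l: profile 5-5 — violates.
(c) p tʃ: profile 1-2 — obeys.
(d) ʔ ʒ: profile 1-3 — obeys.
(e) z l: profile 3-5 — obeys.
(f) ʔ ð ŋ: profile 1-3-4 — obeys.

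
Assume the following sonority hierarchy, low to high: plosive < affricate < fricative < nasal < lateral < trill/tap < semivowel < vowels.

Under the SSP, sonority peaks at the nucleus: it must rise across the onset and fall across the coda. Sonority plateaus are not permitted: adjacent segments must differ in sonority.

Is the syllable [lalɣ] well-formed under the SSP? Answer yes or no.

yes

Onset: /l/ is a lateral (sonority 5); then the nucleus /a/ (sonority 8).
Onset profile 5-8 — rises to the nucleus.
Coda: /l/ is a lateral (sonority 5), /ɣ/ is a fricative (sonority 3).
Coda profile 8-5-3 — falls from the nucleus.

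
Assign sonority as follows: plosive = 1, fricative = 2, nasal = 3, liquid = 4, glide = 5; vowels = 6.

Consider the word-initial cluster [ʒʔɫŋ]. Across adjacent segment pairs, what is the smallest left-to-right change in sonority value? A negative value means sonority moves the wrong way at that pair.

-1

/ʒ/: fricative = 2.
/ʔ/: plosive = 1.
/ɫ/: liquid = 4.
/ŋ/: nasal = 3.
/ʒ/→/ʔ/: change -1.
/ʔ/→/ɫ/: change +3.
/ɫ/→/ŋ/: change -1.
Minimum = -1.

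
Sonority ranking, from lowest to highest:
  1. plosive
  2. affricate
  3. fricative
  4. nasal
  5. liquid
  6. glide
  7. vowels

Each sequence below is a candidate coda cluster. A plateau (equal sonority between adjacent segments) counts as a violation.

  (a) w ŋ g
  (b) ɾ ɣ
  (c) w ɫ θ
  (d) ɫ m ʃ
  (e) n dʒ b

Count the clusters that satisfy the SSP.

(a) 6-4-1 → obeys
(b) 5-3 → obeys
(c) 6-5-3 → obeys
(d) 5-4-3 → obeys
(e) 4-2-1 → obeys

5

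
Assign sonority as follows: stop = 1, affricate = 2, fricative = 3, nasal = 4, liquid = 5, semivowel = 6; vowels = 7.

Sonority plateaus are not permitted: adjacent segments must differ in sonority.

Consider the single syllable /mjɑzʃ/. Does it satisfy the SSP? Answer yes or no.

Onset: /m/ is a nasal (sonority 4), /j/ is a semivowel (sonority 6); then the nucleus /ɑ/ (sonority 7).
Onset profile 4-6-7 — rises to the nucleus.
Coda: /z/ is a fricative (sonority 3), /ʃ/ is a fricative (sonority 3).
Coda profile 7-3-3 — does not strictly fall throughout.

no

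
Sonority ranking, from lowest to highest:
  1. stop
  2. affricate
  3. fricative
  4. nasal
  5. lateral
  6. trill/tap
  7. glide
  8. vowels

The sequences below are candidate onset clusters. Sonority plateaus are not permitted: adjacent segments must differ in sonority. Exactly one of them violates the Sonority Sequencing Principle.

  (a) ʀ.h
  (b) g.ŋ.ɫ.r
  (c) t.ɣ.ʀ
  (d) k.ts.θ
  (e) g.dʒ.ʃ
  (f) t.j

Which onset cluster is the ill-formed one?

(a) ʀ.h: profile 6-3 — violates.
(b) g.ŋ.ɫ.r: profile 1-4-5-6 — obeys.
(c) t.ɣ.ʀ: profile 1-3-6 — obeys.
(d) k.ts.θ: profile 1-2-3 — obeys.
(e) g.dʒ.ʃ: profile 1-2-3 — obeys.
(f) t.j: profile 1-7 — obeys.

a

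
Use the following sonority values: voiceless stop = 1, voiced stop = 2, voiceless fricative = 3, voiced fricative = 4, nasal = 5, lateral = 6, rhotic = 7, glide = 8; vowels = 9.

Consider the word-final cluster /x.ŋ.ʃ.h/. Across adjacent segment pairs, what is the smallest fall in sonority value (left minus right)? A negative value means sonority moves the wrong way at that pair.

-2

/x/ is a voiceless fricative (sonority 3).
/ŋ/ is a nasal (sonority 5).
/ʃ/ is a voiceless fricative (sonority 3).
/h/ is a voiceless fricative (sonority 3).
/x/→/ŋ/: change -2.
/ŋ/→/ʃ/: change +2.
/ʃ/→/h/: change +0.
Minimum = -2.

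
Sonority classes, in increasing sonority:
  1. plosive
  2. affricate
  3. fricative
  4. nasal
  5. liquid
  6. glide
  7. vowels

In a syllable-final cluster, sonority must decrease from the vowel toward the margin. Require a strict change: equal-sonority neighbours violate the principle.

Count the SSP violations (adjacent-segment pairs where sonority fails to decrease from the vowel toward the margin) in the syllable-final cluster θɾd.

/θ/ — fricative, sonority 3.
/ɾ/ — liquid, sonority 5.
/d/ — plosive, sonority 1.
/θ/→/ɾ/: 3→5 (does not fall) — violation.
/ɾ/→/d/: 5→1 (falls) — ok.

1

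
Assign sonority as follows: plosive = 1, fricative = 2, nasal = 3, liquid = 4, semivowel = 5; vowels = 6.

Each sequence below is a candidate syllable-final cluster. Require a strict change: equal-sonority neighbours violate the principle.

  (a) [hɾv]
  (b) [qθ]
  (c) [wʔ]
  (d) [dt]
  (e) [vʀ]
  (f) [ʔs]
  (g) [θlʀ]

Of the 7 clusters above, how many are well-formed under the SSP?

1

(a) 2-4-2 → violates
(b) 1-2 → violates
(c) 5-1 → obeys
(d) 1-1 → violates
(e) 2-4 → violates
(f) 1-2 → violates
(g) 2-4-4 → violates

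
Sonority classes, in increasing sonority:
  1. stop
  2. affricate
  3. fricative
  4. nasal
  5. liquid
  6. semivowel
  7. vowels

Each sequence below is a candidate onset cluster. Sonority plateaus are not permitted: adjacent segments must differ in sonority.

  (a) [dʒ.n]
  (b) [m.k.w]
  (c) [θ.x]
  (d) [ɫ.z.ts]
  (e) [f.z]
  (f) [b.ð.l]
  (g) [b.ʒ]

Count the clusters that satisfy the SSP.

(a) sonority 2-4: well-formed.
(b) sonority 4-1-6: ill-formed.
(c) sonority 3-3: ill-formed.
(d) sonority 5-3-2: ill-formed.
(e) sonority 3-3: ill-formed.
(f) sonority 1-3-5: well-formed.
(g) sonority 1-3: well-formed.

3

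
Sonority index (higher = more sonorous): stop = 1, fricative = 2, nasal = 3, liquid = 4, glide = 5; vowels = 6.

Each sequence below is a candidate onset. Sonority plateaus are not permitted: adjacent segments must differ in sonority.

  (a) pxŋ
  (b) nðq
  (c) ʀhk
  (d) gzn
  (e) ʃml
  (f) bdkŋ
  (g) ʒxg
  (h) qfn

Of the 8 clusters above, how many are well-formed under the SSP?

(a) sonority 1-2-3: well-formed.
(b) sonority 3-2-1: ill-formed.
(c) sonority 4-2-1: ill-formed.
(d) sonority 1-2-3: well-formed.
(e) sonority 2-3-4: well-formed.
(f) sonority 1-1-1-3: ill-formed.
(g) sonority 2-2-1: ill-formed.
(h) sonority 1-2-3: well-formed.

4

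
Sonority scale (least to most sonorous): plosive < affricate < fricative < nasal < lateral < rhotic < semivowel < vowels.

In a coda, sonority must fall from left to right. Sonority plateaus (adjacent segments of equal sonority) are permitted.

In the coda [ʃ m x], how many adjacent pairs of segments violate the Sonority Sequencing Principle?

1

/ʃ/ — fricative, sonority 3.
/m/ — nasal, sonority 4.
/x/ — fricative, sonority 3.
/ʃ/→/m/: 3→4 (does not fall) — violation.
/m/→/x/: 4→3 (falls) — ok.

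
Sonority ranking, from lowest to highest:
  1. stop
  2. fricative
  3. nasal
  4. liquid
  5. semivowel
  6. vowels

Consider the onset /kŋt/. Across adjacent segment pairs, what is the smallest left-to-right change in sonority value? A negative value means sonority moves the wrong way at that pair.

-2

/k/ — stop, sonority 1.
/ŋ/ — nasal, sonority 3.
/t/ — stop, sonority 1.
/k/→/ŋ/: change +2.
/ŋ/→/t/: change -2.
Minimum = -2.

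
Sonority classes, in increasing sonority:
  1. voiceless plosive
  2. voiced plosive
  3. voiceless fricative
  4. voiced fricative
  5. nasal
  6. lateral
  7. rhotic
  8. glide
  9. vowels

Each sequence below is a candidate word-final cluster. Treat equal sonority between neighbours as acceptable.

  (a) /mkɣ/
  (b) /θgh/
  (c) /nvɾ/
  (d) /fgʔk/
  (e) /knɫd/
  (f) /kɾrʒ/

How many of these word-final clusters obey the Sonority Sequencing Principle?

(a) sonority 5-1-4: ill-formed.
(b) sonority 3-2-3: ill-formed.
(c) sonority 5-4-7: ill-formed.
(d) sonority 3-2-1-1: well-formed.
(e) sonority 1-5-6-2: ill-formed.
(f) sonority 1-7-7-4: ill-formed.

1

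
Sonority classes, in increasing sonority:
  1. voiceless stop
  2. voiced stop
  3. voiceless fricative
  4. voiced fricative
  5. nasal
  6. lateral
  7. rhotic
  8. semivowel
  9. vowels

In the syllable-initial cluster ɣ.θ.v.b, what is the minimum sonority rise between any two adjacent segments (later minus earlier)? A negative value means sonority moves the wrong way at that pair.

-2

/ɣ/: voiced fricative = 4.
/θ/: voiceless fricative = 3.
/v/: voiced fricative = 4.
/b/: voiced stop = 2.
/ɣ/→/θ/: change -1.
/θ/→/v/: change +1.
/v/→/b/: change -2.
Minimum = -2.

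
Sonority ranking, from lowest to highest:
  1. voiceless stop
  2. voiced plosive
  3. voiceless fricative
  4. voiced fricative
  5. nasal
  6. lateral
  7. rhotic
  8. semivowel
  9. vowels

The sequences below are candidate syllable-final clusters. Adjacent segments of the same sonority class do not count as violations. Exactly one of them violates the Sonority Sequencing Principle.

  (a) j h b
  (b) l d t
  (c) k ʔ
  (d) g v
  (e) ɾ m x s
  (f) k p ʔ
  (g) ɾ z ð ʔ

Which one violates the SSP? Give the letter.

(a) j h b: profile 8-3-2 — obeys.
(b) l d t: profile 6-2-1 — obeys.
(c) k ʔ: profile 1-1 — obeys.
(d) g v: profile 2-4 — violates.
(e) ɾ m x s: profile 7-5-3-3 — obeys.
(f) k p ʔ: profile 1-1-1 — obeys.
(g) ɾ z ð ʔ: profile 7-4-4-1 — obeys.

d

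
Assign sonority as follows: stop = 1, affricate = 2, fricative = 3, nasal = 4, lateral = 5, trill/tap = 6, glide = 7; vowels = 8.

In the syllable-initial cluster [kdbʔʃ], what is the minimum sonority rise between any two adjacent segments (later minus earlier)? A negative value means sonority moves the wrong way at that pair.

/k/ is a stop (sonority 1).
/d/ is a stop (sonority 1).
/b/ is a stop (sonority 1).
/ʔ/ is a stop (sonority 1).
/ʃ/ is a fricative (sonority 3).
/k/→/d/: change +0.
/d/→/b/: change +0.
/b/→/ʔ/: change +0.
/ʔ/→/ʃ/: change +2.
Minimum = 0.

0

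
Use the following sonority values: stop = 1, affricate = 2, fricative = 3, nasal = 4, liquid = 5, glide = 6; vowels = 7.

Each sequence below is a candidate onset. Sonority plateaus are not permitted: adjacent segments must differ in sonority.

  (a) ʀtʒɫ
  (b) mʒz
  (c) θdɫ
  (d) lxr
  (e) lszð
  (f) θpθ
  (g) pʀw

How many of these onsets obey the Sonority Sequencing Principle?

1

(a) 5-1-3-5 → violates
(b) 4-3-3 → violates
(c) 3-1-5 → violates
(d) 5-3-5 → violates
(e) 5-3-3-3 → violates
(f) 3-1-3 → violates
(g) 1-5-6 → obeys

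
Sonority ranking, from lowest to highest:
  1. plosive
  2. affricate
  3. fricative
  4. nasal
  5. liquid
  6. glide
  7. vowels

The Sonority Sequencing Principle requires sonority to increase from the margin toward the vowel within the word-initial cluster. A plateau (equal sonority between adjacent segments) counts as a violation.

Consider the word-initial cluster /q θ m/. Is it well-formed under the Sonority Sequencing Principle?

yes

/q/ is a plosive (sonority 1).
/θ/ is a fricative (sonority 3).
/m/ is a nasal (sonority 4).
The profile 1-3-4 strictly rises, so the word-initial cluster satisfies the SSP.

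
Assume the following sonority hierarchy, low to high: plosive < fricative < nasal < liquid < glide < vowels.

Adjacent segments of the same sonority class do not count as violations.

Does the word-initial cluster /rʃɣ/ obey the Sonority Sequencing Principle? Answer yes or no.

/r/: liquid = 4.
/ʃ/: fricative = 2.
/ɣ/: fricative = 2.
The profile is 4-2-2. Between /r/ (4) and /ʃ/ (2) sonority does not rise, so the cluster violates the SSP.

no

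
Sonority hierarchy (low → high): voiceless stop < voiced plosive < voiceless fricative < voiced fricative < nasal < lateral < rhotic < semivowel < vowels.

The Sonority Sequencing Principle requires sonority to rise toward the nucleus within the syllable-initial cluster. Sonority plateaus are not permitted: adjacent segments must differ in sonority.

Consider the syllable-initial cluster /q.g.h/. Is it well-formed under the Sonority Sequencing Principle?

yes

/q/ — voiceless stop, sonority 1.
/g/ — voiced plosive, sonority 2.
/h/ — voiceless fricative, sonority 3.
The profile 1-2-3 strictly rises, so the syllable-initial cluster satisfies the SSP.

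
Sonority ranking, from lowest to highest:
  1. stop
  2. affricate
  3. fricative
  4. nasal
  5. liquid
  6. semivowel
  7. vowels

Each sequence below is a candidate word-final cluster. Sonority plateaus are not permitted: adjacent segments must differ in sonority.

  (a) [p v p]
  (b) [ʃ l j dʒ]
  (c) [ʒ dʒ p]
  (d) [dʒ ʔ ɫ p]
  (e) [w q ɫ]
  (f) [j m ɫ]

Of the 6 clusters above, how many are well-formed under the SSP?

1

(a) [p v p]: profile 1-3-1 — violates.
(b) [ʃ l j dʒ]: profile 3-5-6-2 — violates.
(c) [ʒ dʒ p]: profile 3-2-1 — obeys.
(d) [dʒ ʔ ɫ p]: profile 2-1-5-1 — violates.
(e) [w q ɫ]: profile 6-1-5 — violates.
(f) [j m ɫ]: profile 6-4-5 — violates.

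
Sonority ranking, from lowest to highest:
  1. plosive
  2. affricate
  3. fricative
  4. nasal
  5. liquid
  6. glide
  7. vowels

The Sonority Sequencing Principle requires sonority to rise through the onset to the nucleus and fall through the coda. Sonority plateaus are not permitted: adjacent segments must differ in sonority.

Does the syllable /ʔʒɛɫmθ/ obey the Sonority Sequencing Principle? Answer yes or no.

yes

Onset: /ʔ/ is a plosive (sonority 1), /ʒ/ is a fricative (sonority 3); then the nucleus /ɛ/ (sonority 7).
Onset profile 1-3-7 — rises to the nucleus.
Coda: /ɫ/ is a liquid (sonority 5), /m/ is a nasal (sonority 4), /θ/ is a fricative (sonority 3).
Coda profile 7-5-4-3 — falls from the nucleus.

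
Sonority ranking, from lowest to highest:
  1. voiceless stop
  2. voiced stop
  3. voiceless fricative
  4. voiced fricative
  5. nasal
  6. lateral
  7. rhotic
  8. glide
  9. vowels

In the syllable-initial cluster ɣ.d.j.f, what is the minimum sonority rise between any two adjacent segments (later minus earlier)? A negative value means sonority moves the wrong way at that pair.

-5

/ɣ/: voiced fricative = 4.
/d/: voiced stop = 2.
/j/: glide = 8.
/f/: voiceless fricative = 3.
/ɣ/→/d/: change -2.
/d/→/j/: change +6.
/j/→/f/: change -5.
Minimum = -5.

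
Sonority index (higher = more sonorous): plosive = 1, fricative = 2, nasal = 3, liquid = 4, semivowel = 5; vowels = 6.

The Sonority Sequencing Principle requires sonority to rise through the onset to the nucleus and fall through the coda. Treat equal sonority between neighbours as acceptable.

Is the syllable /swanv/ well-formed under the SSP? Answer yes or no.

Onset: /s/ is a fricative (sonority 2), /w/ is a semivowel (sonority 5); then the nucleus /a/ (sonority 6).
Onset profile 2-5-6 — rises to the nucleus.
Coda: /n/ is a nasal (sonority 3), /v/ is a fricative (sonority 2).
Coda profile 6-3-2 — falls from the nucleus.

yes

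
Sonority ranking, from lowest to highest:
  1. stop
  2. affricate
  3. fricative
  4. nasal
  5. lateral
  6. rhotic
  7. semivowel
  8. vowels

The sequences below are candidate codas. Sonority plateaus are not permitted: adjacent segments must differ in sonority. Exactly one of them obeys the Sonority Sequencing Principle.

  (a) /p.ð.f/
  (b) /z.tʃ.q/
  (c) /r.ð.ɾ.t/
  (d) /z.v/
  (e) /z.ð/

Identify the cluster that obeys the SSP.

b

(a) /p.ð.f/: profile 1-3-3 — violates.
(b) /z.tʃ.q/: profile 3-2-1 — obeys.
(c) /r.ð.ɾ.t/: profile 6-3-6-1 — violates.
(d) /z.v/: profile 3-3 — violates.
(e) /z.ð/: profile 3-3 — violates.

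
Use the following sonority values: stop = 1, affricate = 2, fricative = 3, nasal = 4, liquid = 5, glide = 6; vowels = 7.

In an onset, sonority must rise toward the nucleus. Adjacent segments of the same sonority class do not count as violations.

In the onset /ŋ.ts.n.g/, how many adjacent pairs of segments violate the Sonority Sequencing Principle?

2

/ŋ/ — nasal, sonority 4.
/ts/ — affricate, sonority 2.
/n/ — nasal, sonority 4.
/g/ — stop, sonority 1.
/ŋ/→/ts/: 4→2 (does not rise) — violation.
/ts/→/n/: 2→4 (rises) — ok.
/n/→/g/: 4→1 (does not rise) — violation.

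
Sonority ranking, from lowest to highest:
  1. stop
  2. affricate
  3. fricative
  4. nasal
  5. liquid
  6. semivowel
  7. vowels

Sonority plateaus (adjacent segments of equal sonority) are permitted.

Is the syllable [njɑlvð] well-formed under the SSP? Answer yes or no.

yes

Onset: /n/ is a nasal (sonority 4), /j/ is a semivowel (sonority 6); then the nucleus /ɑ/ (sonority 7).
Onset profile 4-6-7 — rises to the nucleus.
Coda: /l/ is a liquid (sonority 5), /v/ is a fricative (sonority 3), /ð/ is a fricative (sonority 3).
Coda profile 7-5-3-3 — falls from the nucleus.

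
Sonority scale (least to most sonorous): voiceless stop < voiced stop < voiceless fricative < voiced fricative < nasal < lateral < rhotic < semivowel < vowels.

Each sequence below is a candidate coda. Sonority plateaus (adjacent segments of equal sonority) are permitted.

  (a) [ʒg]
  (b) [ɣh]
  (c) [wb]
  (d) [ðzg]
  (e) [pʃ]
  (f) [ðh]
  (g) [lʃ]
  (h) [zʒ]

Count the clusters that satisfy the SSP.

(a) 4-2 → obeys
(b) 4-3 → obeys
(c) 8-2 → obeys
(d) 4-4-2 → obeys
(e) 1-3 → violates
(f) 4-3 → obeys
(g) 6-3 → obeys
(h) 4-4 → obeys

7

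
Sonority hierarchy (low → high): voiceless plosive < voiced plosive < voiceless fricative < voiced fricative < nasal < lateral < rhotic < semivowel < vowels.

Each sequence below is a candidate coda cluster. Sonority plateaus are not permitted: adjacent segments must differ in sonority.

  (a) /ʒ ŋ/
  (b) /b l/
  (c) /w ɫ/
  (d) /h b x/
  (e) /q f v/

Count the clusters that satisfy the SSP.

(a) sonority 4-5: ill-formed.
(b) sonority 2-6: ill-formed.
(c) sonority 8-6: well-formed.
(d) sonority 3-2-3: ill-formed.
(e) sonority 1-3-4: ill-formed.

1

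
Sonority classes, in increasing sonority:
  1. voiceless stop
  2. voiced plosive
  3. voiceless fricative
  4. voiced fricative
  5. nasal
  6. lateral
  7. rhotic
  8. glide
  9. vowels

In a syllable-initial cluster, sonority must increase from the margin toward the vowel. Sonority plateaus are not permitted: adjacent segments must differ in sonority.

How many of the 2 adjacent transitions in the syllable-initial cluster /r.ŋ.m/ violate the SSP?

/r/ — rhotic, sonority 7.
/ŋ/ — nasal, sonority 5.
/m/ — nasal, sonority 5.
/r/→/ŋ/: 7→5 (does not rise) — violation.
/ŋ/→/m/: 5→5 (plateau) — violation.

2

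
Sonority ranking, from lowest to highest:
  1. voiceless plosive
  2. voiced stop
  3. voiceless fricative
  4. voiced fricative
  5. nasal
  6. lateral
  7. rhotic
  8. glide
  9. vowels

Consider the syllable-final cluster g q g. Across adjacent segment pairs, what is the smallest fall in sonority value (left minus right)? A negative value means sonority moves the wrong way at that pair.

/g/: voiced stop = 2.
/q/: voiceless plosive = 1.
/g/: voiced stop = 2.
/g/→/q/: change +1.
/q/→/g/: change -1.
Minimum = -1.

-1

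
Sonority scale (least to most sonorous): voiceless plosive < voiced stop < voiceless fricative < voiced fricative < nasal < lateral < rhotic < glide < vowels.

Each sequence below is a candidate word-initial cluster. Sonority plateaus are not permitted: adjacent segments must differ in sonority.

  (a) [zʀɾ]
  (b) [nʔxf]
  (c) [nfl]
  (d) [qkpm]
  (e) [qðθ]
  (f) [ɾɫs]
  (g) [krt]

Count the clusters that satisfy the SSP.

0

(a) [zʀɾ]: profile 4-7-7 — violates.
(b) [nʔxf]: profile 5-1-3-3 — violates.
(c) [nfl]: profile 5-3-6 — violates.
(d) [qkpm]: profile 1-1-1-5 — violates.
(e) [qðθ]: profile 1-4-3 — violates.
(f) [ɾɫs]: profile 7-6-3 — violates.
(g) [krt]: profile 1-7-1 — violates.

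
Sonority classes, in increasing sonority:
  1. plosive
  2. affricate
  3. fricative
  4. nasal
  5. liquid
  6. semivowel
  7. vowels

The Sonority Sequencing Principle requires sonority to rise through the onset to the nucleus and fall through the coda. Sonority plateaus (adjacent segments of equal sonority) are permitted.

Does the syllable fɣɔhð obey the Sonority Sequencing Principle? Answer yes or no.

yes

Onset: /f/ is a fricative (sonority 3), /ɣ/ is a fricative (sonority 3); then the nucleus /ɔ/ (sonority 7).
Onset profile 3-3-7 — rises to the nucleus.
Coda: /h/ is a fricative (sonority 3), /ð/ is a fricative (sonority 3).
Coda profile 7-3-3 — falls from the nucleus.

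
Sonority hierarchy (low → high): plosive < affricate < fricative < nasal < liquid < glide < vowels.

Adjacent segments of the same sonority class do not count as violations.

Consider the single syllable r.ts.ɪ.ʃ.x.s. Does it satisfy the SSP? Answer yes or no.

Onset: /r/ is a liquid (sonority 5), /ts/ is an affricate (sonority 2); then the nucleus /ɪ/ (sonority 7).
Onset profile 5-2-7 — does not rise throughout.
Coda: /ʃ/ is a fricative (sonority 3), /x/ is a fricative (sonority 3), /s/ is a fricative (sonority 3).
Coda profile 7-3-3-3 — falls from the nucleus.

no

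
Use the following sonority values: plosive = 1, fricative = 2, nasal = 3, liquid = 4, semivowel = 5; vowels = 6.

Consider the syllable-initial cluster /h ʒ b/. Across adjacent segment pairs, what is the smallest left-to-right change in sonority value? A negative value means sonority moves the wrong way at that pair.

-1

/h/: fricative = 2.
/ʒ/: fricative = 2.
/b/: plosive = 1.
/h/→/ʒ/: change +0.
/ʒ/→/b/: change -1.
Minimum = -1.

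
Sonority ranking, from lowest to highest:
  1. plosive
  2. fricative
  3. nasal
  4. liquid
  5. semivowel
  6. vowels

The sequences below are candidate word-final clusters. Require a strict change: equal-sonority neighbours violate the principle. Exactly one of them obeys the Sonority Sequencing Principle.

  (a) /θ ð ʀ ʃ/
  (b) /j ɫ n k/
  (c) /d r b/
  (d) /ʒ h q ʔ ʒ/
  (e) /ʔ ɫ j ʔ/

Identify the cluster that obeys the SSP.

b

(a) 2-2-4-2 → violates
(b) 5-4-3-1 → obeys
(c) 1-4-1 → violates
(d) 2-2-1-1-2 → violates
(e) 1-4-5-1 → violates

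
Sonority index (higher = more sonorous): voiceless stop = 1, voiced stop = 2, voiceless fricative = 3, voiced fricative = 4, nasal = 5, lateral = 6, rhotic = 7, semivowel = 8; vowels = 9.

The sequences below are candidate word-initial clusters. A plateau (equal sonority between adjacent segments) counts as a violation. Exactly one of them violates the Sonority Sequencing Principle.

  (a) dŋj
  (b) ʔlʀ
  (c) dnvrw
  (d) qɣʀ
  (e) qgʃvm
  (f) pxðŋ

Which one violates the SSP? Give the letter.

c

(a) dŋj: profile 2-5-8 — obeys.
(b) ʔlʀ: profile 1-6-7 — obeys.
(c) dnvrw: profile 2-5-4-7-8 — violates.
(d) qɣʀ: profile 1-4-7 — obeys.
(e) qgʃvm: profile 1-2-3-4-5 — obeys.
(f) pxðŋ: profile 1-3-4-5 — obeys.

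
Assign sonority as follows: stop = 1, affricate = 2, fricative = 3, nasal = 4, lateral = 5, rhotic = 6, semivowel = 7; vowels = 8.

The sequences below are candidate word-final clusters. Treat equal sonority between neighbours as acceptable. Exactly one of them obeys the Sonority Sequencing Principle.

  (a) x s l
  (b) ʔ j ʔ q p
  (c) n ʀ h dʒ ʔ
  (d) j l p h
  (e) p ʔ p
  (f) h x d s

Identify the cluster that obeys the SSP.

(a) x s l: profile 3-3-5 — violates.
(b) ʔ j ʔ q p: profile 1-7-1-1-1 — violates.
(c) n ʀ h dʒ ʔ: profile 4-6-3-2-1 — violates.
(d) j l p h: profile 7-5-1-3 — violates.
(e) p ʔ p: profile 1-1-1 — obeys.
(f) h x d s: profile 3-3-1-3 — violates.

e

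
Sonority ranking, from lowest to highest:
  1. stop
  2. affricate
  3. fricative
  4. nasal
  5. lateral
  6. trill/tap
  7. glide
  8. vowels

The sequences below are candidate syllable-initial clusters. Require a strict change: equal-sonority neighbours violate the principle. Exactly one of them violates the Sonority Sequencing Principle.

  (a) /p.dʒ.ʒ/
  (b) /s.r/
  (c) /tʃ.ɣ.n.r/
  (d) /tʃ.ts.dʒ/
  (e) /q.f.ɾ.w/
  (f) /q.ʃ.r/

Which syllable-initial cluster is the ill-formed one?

d

(a) 1-2-3 → obeys
(b) 3-6 → obeys
(c) 2-3-4-6 → obeys
(d) 2-2-2 → violates
(e) 1-3-6-7 → obeys
(f) 1-3-6 → obeys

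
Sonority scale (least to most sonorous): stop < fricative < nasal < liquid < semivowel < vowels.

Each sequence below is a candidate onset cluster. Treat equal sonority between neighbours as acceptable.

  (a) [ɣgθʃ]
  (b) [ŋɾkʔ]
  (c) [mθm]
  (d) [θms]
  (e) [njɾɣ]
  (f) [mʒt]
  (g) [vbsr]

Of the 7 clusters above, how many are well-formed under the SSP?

(a) sonority 2-1-2-2: ill-formed.
(b) sonority 3-4-1-1: ill-formed.
(c) sonority 3-2-3: ill-formed.
(d) sonority 2-3-2: ill-formed.
(e) sonority 3-5-4-2: ill-formed.
(f) sonority 3-2-1: ill-formed.
(g) sonority 2-1-2-4: ill-formed.

0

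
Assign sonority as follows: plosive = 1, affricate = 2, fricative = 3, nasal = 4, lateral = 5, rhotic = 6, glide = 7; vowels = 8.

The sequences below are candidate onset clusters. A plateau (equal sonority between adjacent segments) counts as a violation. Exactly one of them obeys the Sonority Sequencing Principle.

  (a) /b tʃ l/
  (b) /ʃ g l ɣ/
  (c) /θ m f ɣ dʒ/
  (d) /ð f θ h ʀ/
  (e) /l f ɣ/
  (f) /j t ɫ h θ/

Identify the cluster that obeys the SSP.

(a) /b tʃ l/: profile 1-2-5 — obeys.
(b) /ʃ g l ɣ/: profile 3-1-5-3 — violates.
(c) /θ m f ɣ dʒ/: profile 3-4-3-3-2 — violates.
(d) /ð f θ h ʀ/: profile 3-3-3-3-6 — violates.
(e) /l f ɣ/: profile 5-3-3 — violates.
(f) /j t ɫ h θ/: profile 7-1-5-3-3 — violates.

a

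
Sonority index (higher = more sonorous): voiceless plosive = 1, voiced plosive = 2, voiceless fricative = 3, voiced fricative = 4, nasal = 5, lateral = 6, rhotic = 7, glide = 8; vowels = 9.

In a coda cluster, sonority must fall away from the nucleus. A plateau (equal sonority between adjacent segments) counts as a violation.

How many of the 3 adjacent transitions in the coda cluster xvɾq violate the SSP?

2

/x/ — voiceless fricative, sonority 3.
/v/ — voiced fricative, sonority 4.
/ɾ/ — rhotic, sonority 7.
/q/ — voiceless plosive, sonority 1.
/x/→/v/: 3→4 (does not fall) — violation.
/v/→/ɾ/: 4→7 (does not fall) — violation.
/ɾ/→/q/: 7→1 (falls) — ok.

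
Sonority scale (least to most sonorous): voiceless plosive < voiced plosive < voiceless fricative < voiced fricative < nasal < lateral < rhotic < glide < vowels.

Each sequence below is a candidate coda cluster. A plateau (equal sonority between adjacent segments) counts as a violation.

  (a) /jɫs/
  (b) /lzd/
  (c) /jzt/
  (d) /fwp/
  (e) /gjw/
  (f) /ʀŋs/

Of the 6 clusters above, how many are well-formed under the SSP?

(a) /jɫs/: profile 8-6-3 — obeys.
(b) /lzd/: profile 6-4-2 — obeys.
(c) /jzt/: profile 8-4-1 — obeys.
(d) /fwp/: profile 3-8-1 — violates.
(e) /gjw/: profile 2-8-8 — violates.
(f) /ʀŋs/: profile 7-5-3 — obeys.

4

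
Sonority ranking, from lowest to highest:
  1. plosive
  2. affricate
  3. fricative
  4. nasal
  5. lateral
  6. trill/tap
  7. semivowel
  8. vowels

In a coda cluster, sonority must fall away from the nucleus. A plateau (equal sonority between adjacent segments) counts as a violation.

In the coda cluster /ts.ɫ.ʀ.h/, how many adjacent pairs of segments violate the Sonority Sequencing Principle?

2

/ts/: affricate = 2.
/ɫ/: lateral = 5.
/ʀ/: trill/tap = 6.
/h/: fricative = 3.
/ts/→/ɫ/: 2→5 (does not fall) — violation.
/ɫ/→/ʀ/: 5→6 (does not fall) — violation.
/ʀ/→/h/: 6→3 (falls) — ok.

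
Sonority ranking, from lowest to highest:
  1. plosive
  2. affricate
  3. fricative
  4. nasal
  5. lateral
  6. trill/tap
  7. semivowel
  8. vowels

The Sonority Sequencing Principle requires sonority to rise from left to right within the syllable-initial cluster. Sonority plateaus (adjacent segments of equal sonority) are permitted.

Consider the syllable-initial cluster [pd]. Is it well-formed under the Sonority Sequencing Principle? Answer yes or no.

/p/ is a plosive (sonority 1).
/d/ is a plosive (sonority 1).
The profile 1-1 is non-decreasing (plateaus allowed), so the syllable-initial cluster satisfies the SSP.

yes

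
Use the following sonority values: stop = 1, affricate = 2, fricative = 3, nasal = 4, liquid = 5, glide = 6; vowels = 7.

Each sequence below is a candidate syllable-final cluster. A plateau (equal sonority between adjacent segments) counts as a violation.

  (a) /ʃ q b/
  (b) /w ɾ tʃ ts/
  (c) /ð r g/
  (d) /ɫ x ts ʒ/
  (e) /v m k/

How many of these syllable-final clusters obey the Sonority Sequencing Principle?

0

(a) 3-1-1 → violates
(b) 6-5-2-2 → violates
(c) 3-5-1 → violates
(d) 5-3-2-3 → violates
(e) 3-4-1 → violates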